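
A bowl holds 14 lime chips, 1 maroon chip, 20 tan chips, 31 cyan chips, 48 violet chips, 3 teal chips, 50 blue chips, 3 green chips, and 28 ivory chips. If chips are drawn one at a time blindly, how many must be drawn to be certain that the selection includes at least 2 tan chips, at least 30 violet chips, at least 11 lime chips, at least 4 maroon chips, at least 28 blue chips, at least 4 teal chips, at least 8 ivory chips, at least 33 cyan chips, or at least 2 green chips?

111

Each of the 9 colors has its own threshold; avoid all of them simultaneously.
The worst case stops just short of every target: 10 lime, all 1 maroon, 1 tan, all 31 cyan, 29 violet, 3 teal, 27 blue, 1 green, 7 ivory — 10 + 1 + 1 + 31 + 29 + 3 + 27 + 1 + 7 = 110 chips.
One more chip must push some color to its target, so 110 + 1 = 111.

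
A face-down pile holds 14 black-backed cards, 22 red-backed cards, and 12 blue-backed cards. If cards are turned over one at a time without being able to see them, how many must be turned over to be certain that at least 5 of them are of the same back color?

Treat the 3 back colors as pigeonholes.
The worst case takes 4 cards of each back color without reaching 5 of any: 3 × 4 = 12.
The next card must bring some back color to 5, so 12 + 1 = 13.

13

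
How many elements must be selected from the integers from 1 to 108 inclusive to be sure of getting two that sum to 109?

55

Partition {1, …, 108} into 54 pairs: {1,108}, {2,107}, …, {54,55}.
Choosing 54 integers — say the integers 1 through 54 — takes one from each pair and avoids the property.
Choosing 55 forces two into the same pair by pigeonhole, and those sum to 109. So 55.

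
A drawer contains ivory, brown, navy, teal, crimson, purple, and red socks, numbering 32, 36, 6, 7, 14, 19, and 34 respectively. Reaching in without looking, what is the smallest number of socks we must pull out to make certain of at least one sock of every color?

143

The hardest color to obtain is navy: we could draw every other sock first — 148 − 6 = 142 socks — without a single navy one.
The next draw must be navy, so 142 + 1 = 143.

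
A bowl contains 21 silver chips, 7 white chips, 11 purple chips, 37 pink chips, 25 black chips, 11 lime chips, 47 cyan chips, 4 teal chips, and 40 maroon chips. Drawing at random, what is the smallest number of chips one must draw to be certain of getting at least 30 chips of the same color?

Treat the 9 colors as pigeonholes.
In the worst case we take at most 29 of each color, but all 21 silver, all 7 white, all 11 purple, all 25 black, all 11 lime, and all 4 teal (fewer than 29), giving 21 + 7 + 11 + 29 + 25 + 11 + 29 + 4 + 29 = 166.
One more chip then forces some color to 30, so 166 + 1 = 167.

167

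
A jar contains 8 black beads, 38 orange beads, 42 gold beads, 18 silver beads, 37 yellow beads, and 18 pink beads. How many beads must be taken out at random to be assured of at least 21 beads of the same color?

Treat the 6 colors as pigeonholes.
In the worst case we take at most 20 of each color, but all 8 black, all 18 silver, and all 18 pink (fewer than 20), giving 8 + 20 + 20 + 18 + 20 + 18 = 104.
One more bead then forces some color to 21, so 104 + 1 = 105.

105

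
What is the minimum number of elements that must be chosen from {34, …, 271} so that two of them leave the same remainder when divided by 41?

42

Group the integers by remainder mod 41; there are 41 residue classes, each nonempty in this range.
Choosing one from each class (41 integers) avoids any shared remainder.
One more choice must repeat a class, so two differ by a multiple of 41. Hence 41 + 1 = 42.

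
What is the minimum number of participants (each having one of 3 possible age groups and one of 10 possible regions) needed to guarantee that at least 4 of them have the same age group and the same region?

91

There are 3 × 10 = 30 (age group, region) combinations acting as pigeonholes.
With 30 × 3 = 90 participants we could place exactly 3 in each, with no (age group, region) pair reaching 4.
One more forces some (age group, region) pair to hold 4, so 90 + 1 = 91.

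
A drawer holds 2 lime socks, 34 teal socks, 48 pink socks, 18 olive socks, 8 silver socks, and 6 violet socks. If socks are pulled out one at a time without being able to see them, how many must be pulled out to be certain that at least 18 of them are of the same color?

68

In the worst case we take at most 17 of each color, but all 2 lime, all 8 silver, and all 6 violet (fewer than 17), giving 2 + 17 + 17 + 17 + 8 + 6 = 67.
One more sock then forces some color to 18, so 67 + 1 = 68.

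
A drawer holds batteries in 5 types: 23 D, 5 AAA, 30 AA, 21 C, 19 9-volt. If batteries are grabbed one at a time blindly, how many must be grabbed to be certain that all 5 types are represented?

The hardest type to obtain is AAA: we could draw every other battery first — 98 − 5 = 93 batteries — without a single AAA one.
The next draw must be AAA, so 93 + 1 = 94.

94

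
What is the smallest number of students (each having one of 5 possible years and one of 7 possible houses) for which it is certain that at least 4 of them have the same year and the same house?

There are 5 × 7 = 35 (year, house) combinations acting as pigeonholes.
With 35 × 3 = 105 students we could place exactly 3 in each, with no (year, house) pair reaching 4.
One more forces some (year, house) pair to hold 4, so 105 + 1 = 106.

106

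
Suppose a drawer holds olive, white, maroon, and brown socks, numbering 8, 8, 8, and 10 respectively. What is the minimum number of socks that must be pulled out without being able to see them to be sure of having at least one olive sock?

To avoid olive socks as long as possible, exhaust the other 3 colors first.
The worst case draws every non-olive sock first: 8 + 8 + 10 = 26.
The next draw is then forced to be olive, giving 26 + 1 = 27.

27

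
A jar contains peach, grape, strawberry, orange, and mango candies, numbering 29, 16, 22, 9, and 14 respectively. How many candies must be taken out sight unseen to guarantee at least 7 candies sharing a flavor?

31

Treat the 5 flavors as pigeonholes.
The worst case takes 6 candies of each flavor without reaching 7 of any: 5 × 6 = 30.
The next candy must bring some flavor to 7, so 30 + 1 = 31.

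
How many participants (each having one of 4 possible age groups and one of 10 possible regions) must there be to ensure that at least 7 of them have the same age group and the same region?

There are 4 × 10 = 40 (age group, region) combinations acting as pigeonholes.
With 40 × 6 = 240 participants we could place exactly 6 in each, with no (age group, region) pair reaching 7.
One more forces some (age group, region) pair to hold 7, so 240 + 1 = 241.

241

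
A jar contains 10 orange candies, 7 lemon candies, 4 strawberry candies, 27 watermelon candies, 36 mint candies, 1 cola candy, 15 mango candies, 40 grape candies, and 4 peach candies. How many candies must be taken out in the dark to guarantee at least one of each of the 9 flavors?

144

The hardest flavor to obtain is cola: we could draw every other candy first — 144 − 1 = 143 candies — without a single cola one.
The next draw must be cola, so 143 + 1 = 144.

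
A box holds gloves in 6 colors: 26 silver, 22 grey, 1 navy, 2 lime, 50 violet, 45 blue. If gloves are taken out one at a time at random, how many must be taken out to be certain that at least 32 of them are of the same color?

In the worst case we take at most 31 of each color, but all 26 silver, all 22 grey, all 1 navy, and all 2 lime (fewer than 31), giving 26 + 22 + 1 + 2 + 31 + 31 = 113.
One more glove then forces some color to 32, so 113 + 1 = 114.

114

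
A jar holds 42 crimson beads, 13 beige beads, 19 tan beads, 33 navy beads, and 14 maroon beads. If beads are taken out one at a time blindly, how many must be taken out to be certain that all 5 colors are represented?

109

The hardest color to obtain is beige: we could draw every other bead first — 121 − 13 = 108 beads — without a single beige one.
The next draw must be beige, so 108 + 1 = 109.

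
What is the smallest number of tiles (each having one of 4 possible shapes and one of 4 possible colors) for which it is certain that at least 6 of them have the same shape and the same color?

There are 4 × 4 = 16 (shape, color) combinations acting as pigeonholes.
With 16 × 5 = 80 tiles we could place exactly 5 in each, with no (shape, color) pair reaching 6.
One more forces some (shape, color) pair to hold 6, so 80 + 1 = 81.

81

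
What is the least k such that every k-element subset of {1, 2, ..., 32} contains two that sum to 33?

Partition {1, …, 32} into 16 pairs: {1,32}, {2,31}, …, {16,17}.
Choosing 16 integers — say the integers 1 through 16 — takes one from each pair and avoids the property.
Choosing 17 forces two into the same pair by pigeonhole, and those sum to 33. So 17.

17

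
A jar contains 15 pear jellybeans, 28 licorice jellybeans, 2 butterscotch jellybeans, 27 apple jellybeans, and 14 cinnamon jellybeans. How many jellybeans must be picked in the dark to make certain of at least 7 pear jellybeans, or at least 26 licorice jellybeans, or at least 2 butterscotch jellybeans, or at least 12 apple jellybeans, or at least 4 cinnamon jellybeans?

47

The worst case stops just short of every target: 6 pear, 25 licorice, 1 butterscotch, 11 apple, 3 cinnamon — 6 + 25 + 1 + 11 + 3 = 46 jellybeans.
One more jellybean must push some flavor to its target, so 46 + 1 = 47.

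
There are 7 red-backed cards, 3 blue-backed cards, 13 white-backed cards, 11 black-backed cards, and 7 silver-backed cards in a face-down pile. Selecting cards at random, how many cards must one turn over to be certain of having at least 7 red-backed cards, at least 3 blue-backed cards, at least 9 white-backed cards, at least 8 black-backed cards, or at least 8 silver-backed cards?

The worst case stops just short of every target: 6 red-backed, 2 blue-backed, 8 white-backed, 7 black-backed, 7 silver-backed — 6 + 2 + 8 + 7 + 7 = 30 cards.
One more card must push some back color to its target, so 30 + 1 = 31.

31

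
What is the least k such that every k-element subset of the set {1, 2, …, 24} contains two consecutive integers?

13

Partition {1, …, 24} into 12 pairs: {1,2}, {3,4}, …, {23,24}.
Choosing 12 integers — say the 12 even numbers 2, 4, …, 24 — takes one from each pair and avoids the property.
Choosing 13 forces two into the same pair by pigeonhole, and those are consecutive. So 13.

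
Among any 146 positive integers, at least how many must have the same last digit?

There are 10 possible last digits, which serve as the pigeonholes.
If each of the 10 possible last digits held at most 14, the total would be at most 10 × 14 = 140 < 146, a contradiction.
So at least one holds ⌈146/10⌉ = 15.

15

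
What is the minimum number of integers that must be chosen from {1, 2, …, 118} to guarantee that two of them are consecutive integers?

60

Partition {1, …, 118} into 59 pairs: {1,2}, {3,4}, …, {117,118}.
Choosing 59 integers — say the 59 even numbers 2, 4, …, 118 — takes one from each pair and avoids the property.
Choosing 60 forces two into the same pair by pigeonhole, and those are consecutive. So 60.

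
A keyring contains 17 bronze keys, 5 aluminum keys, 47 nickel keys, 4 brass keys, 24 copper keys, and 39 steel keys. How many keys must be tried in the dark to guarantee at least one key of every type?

133

The hardest type to obtain is brass: we could draw every other key first — 136 − 4 = 132 keys — without a single brass one.
The next draw must be brass, so 132 + 1 = 133.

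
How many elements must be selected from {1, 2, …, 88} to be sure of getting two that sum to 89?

45

Partition {1, …, 88} into 44 pairs: {1,88}, {2,87}, …, {44,45}.
Choosing 44 integers — say the integers 1 through 44 — takes one from each pair and avoids the property.
Choosing 45 forces two into the same pair by pigeonhole, and those sum to 89. So 45.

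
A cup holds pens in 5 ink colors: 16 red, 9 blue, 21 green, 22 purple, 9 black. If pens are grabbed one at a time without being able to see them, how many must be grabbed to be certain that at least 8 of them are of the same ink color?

36

Treat the 5 ink colors as pigeonholes.
The worst case takes 7 pens of each ink color without reaching 8 of any: 5 × 7 = 35.
The next pen must bring some ink color to 8, so 35 + 1 = 36.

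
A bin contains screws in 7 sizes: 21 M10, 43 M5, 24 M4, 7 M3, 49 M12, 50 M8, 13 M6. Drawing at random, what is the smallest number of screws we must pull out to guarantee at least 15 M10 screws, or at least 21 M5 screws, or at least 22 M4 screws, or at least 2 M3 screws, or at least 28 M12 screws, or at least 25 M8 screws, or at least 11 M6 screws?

118

The worst case stops just short of every target: 14 M10, 20 M5, 21 M4, 1 M3, 27 M12, 24 M8, 10 M6 — 14 + 20 + 21 + 1 + 27 + 24 + 10 = 117 screws.
One more screw must push some size to its target, so 117 + 1 = 118.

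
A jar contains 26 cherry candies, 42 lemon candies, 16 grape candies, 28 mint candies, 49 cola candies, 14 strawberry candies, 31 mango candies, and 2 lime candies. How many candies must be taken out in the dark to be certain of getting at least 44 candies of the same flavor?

203

In the worst case we take at most 43 of each flavor, but all 26 cherry, all 42 lemon, all 16 grape, all 28 mint, all 14 strawberry, all 31 mango, and all 2 lime (fewer than 43), giving 26 + 42 + 16 + 28 + 43 + 14 + 31 + 2 = 202.
One more candy then forces some flavor to 44, so 202 + 1 = 203.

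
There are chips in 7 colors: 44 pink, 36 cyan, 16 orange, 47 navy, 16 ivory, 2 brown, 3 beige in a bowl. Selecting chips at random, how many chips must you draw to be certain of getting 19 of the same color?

In the worst case we take at most 18 of each color, but all 16 orange, all 16 ivory, all 2 brown, and all 3 beige (fewer than 18), giving 18 + 18 + 16 + 18 + 16 + 2 + 3 = 91.
One more chip then forces some color to 19, so 91 + 1 = 92.

92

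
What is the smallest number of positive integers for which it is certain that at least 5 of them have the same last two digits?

401

There are 100 possible two-digit endings acting as pigeonholes.
With 100 × 4 = 400 positive integers we could place exactly 4 in each, with no class reaching 5.
One more forces some class to hold 5, so 400 + 1 = 401.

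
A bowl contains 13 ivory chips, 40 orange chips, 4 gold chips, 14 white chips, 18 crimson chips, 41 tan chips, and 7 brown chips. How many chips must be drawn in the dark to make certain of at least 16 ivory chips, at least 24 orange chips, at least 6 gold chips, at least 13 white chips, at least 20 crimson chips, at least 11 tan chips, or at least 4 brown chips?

Each of the 7 colors has its own threshold; avoid all of them simultaneously.
The worst case stops just short of every target: all 13 ivory, 23 orange, all 4 gold, 12 white, all 18 crimson, 10 tan, 3 brown — 13 + 23 + 4 + 12 + 18 + 10 + 3 = 83 chips.
One more chip must push some color to its target, so 83 + 1 = 84.

84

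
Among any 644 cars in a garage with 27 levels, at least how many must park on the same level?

If each of the 27 levels held at most 23, the total would be at most 27 × 23 = 621 < 644, a contradiction.
So at least one holds ⌈644/27⌉ = 24.

24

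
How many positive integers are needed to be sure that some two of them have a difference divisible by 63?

Two integers differ by a multiple of 63 exactly when they share a remainder mod 63.
There are 63 residue classes mod 63, so 63 integers can all lie in distinct classes.
One more integer must repeat a residue, giving a difference divisible by 63. So n = 63 + 1 = 64.

64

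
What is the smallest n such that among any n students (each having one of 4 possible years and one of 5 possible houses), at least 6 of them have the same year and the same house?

101

There are 4 × 5 = 20 (year, house) combinations acting as pigeonholes.
With 20 × 5 = 100 students we could place exactly 5 in each, with no (year, house) pair reaching 6.
One more forces some (year, house) pair to hold 6, so 100 + 1 = 101.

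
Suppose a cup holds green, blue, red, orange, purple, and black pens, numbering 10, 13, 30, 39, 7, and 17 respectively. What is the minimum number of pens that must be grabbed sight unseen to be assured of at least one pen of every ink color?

110

The hardest ink color to obtain is purple: we could draw every other pen first — 116 − 7 = 109 pens — without a single purple one.
The next draw must be purple, so 109 + 1 = 110.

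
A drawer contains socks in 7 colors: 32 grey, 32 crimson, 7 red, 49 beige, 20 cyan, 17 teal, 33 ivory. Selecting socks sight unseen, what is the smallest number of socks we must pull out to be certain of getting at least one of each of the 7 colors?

The hardest color to obtain is red: we could draw every other sock first — 190 − 7 = 183 socks — without a single red one.
The next draw must be red, so 183 + 1 = 184.

184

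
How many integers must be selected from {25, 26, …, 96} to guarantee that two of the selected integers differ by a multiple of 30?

31

Group the integers by remainder mod 30; there are 30 residue classes, each nonempty in this range.
Choosing one from each class (30 integers) avoids any shared remainder.
One more choice must repeat a class, so two differ by a multiple of 30. Hence 30 + 1 = 31.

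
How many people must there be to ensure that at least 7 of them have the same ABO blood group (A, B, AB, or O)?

25

There are 4 ABO blood groups acting as pigeonholes.
With 4 × 6 = 24 people we could place exactly 6 in each, with no class reaching 7.
One more forces some class to hold 7, so 24 + 1 = 25.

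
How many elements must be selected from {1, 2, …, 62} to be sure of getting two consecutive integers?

Partition {1, …, 62} into 31 pairs: {1,2}, {3,4}, …, {61,62}.
Choosing 31 integers — say the 31 even numbers 2, 4, …, 62 — takes one from each pair and avoids the property.
Choosing 32 forces two into the same pair by pigeonhole, and those are consecutive. So 32.

32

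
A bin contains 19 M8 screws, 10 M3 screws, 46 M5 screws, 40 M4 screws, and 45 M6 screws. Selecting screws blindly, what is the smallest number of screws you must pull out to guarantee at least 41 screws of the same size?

Treat the 5 sizes as pigeonholes.
In the worst case we take at most 40 of each size, but all 19 M8 and all 10 M3 (fewer than 40), giving 19 + 10 + 40 + 40 + 40 = 149.
One more screw then forces some size to 41, so 149 + 1 = 150.

150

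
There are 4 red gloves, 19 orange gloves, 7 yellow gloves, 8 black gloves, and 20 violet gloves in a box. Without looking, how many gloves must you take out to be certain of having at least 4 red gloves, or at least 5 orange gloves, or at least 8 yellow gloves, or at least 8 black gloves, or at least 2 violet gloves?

23

The worst case stops just short of every target: 3 red, 4 orange, 7 yellow, 7 black, 1 violet — 3 + 4 + 7 + 7 + 1 = 22 gloves.
One more glove must push some color to its target, so 22 + 1 = 23.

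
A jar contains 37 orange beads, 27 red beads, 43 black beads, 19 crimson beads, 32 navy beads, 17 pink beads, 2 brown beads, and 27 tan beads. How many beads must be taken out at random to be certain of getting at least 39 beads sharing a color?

In the worst case we take at most 38 of each color, but all 37 orange, all 27 red, all 19 crimson, all 32 navy, all 17 pink, all 2 brown, and all 27 tan (fewer than 38), giving 37 + 27 + 38 + 19 + 32 + 17 + 2 + 27 = 199.
One more bead then forces some color to 39, so 199 + 1 = 200.

200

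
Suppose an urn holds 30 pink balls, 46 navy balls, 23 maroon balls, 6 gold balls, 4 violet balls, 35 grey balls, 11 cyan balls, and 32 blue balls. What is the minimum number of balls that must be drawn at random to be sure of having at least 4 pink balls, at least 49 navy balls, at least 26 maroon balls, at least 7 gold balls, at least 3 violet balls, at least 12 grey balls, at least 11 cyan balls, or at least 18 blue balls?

119

Each of the 8 colors has its own threshold; avoid all of them simultaneously.
The worst case stops just short of every target: 3 pink, all 46 navy, all 23 maroon, 6 gold, 2 violet, 11 grey, 10 cyan, 17 blue — 3 + 46 + 23 + 6 + 2 + 11 + 10 + 17 = 118 balls.
One more ball must push some color to its target, so 118 + 1 = 119.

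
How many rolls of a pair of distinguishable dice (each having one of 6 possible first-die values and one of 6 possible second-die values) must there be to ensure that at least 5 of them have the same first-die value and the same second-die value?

145

There are 6 × 6 = 36 (first-die value, second-die value) combinations acting as pigeonholes.
With 36 × 4 = 144 rolls of a pair of distinguishable dice we could place exactly 4 in each, with no (first-die value, second-die value) pair reaching 5.
One more forces some (first-die value, second-die value) pair to hold 5, so 144 + 1 = 145.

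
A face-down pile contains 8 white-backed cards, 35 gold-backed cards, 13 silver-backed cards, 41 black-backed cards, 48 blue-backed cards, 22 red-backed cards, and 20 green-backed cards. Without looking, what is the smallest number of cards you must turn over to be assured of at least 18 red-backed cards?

183

The worst case draws every non-red-backed card first: 8 + 35 + 13 + 41 + 48 + 20 = 165.
The next 18 draws are then forced to be red-backed, giving 165 + 18 = 183.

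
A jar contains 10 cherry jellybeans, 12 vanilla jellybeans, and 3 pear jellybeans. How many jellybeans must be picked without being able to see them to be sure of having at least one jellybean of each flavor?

23

The hardest flavor to obtain is pear: we could draw every other jellybean first — 25 − 3 = 22 jellybeans — without a single pear one.
The next draw must be pear, so 22 + 1 = 23.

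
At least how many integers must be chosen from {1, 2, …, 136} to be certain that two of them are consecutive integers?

69

Partition {1, …, 136} into 68 pairs: {1,2}, {3,4}, …, {135,136}.
Choosing 68 integers — say the 68 even numbers 2, 4, …, 136 — takes one from each pair and avoids the property.
Choosing 69 forces two into the same pair by pigeonhole, and those are consecutive. So 69.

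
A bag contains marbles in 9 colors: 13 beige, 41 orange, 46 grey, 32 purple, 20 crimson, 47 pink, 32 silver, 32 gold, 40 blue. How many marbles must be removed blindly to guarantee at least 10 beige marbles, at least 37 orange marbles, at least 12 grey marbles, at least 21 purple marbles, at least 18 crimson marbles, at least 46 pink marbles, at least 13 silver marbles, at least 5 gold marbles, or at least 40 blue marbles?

194

Each of the 9 colors has its own threshold; avoid all of them simultaneously.
The worst case stops just short of every target: 9 beige, 36 orange, 11 grey, 20 purple, 17 crimson, 45 pink, 12 silver, 4 gold, 39 blue — 9 + 36 + 11 + 20 + 17 + 45 + 12 + 4 + 39 = 193 marbles.
One more marble must push some color to its target, so 193 + 1 = 194.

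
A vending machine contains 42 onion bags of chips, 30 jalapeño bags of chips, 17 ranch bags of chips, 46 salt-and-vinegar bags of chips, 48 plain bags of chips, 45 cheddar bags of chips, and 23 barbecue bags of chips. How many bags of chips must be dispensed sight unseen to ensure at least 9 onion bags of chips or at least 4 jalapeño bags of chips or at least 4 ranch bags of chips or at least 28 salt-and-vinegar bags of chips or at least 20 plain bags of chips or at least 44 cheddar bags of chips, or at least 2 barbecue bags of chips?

105

The worst case stops just short of every target: 8 onion, 3 jalapeño, 3 ranch, 27 salt-and-vinegar, 19 plain, 43 cheddar, 1 barbecue — 8 + 3 + 3 + 27 + 19 + 43 + 1 = 104 bags of chips.
One more bag of chips must push some flavor to its target, so 104 + 1 = 105.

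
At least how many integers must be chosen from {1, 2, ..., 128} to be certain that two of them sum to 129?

65

Partition {1, …, 128} into 64 pairs: {1,128}, {2,127}, …, {64,65}.
Choosing 64 integers — say the integers 1 through 64 — takes one from each pair and avoids the property.
Choosing 65 forces two into the same pair by pigeonhole, and those sum to 129. So 65.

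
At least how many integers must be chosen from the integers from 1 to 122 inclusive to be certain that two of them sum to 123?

62

Partition {1, …, 122} into 61 pairs: {1,122}, {2,121}, …, {61,62}.
Choosing 61 integers — say the integers 1 through 61 — takes one from each pair and avoids the property.
Choosing 62 forces two into the same pair by pigeonhole, and those sum to 123. So 62.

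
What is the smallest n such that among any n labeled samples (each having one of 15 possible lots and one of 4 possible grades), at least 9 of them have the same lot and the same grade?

481

There are 15 × 4 = 60 (lot, grade) combinations acting as pigeonholes.
With 60 × 8 = 480 labeled samples we could place exactly 8 in each, with no (lot, grade) pair reaching 9.
One more forces some (lot, grade) pair to hold 9, so 480 + 1 = 481.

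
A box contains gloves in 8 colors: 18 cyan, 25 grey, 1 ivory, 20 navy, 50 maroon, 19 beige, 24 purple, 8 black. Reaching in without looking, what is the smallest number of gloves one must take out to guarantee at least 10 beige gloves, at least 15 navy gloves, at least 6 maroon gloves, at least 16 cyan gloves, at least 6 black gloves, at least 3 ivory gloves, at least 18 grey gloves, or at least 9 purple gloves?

The worst case stops just short of every target: 15 cyan, 17 grey, all 1 ivory, 14 navy, 5 maroon, 9 beige, 8 purple, 5 black — 15 + 17 + 1 + 14 + 5 + 9 + 8 + 5 = 74 gloves.
One more glove must push some color to its target, so 74 + 1 = 75.

75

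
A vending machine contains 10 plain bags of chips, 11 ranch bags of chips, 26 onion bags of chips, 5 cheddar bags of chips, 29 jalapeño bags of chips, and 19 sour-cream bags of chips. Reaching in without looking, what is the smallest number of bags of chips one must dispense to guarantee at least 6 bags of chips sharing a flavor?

31

The worst case takes 5 bags of chips of each flavor without reaching 6 of any: 6 × 5 = 30.
The next bag of chips must bring some flavor to 6, so 30 + 1 = 31.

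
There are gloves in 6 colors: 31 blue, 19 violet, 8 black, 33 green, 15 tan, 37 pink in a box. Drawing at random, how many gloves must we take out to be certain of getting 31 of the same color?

133

In the worst case we take at most 30 of each color, but all 19 violet, all 8 black, and all 15 tan (fewer than 30), giving 30 + 19 + 8 + 30 + 15 + 30 = 132.
One more glove then forces some color to 31, so 132 + 1 = 133.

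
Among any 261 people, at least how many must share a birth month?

There are 12 months of the year, which serve as the pigeonholes.
If each of the 12 months of the year held at most 21, the total would be at most 12 × 21 = 252 < 261, a contradiction.
So at least one holds ⌈261/12⌉ = 22.

22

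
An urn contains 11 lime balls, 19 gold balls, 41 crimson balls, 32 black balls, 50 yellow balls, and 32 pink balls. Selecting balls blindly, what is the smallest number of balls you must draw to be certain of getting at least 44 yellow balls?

The worst case draws every non-yellow ball first: 11 + 19 + 41 + 32 + 32 = 135.
The next 44 draws are then forced to be yellow, giving 135 + 44 = 179.

179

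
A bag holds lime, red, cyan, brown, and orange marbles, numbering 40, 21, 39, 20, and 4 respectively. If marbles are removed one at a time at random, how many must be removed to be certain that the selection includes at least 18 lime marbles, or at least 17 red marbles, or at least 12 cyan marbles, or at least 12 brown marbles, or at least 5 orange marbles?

60

Each of the 5 colors has its own threshold; avoid all of them simultaneously.
The worst case stops just short of every target: 17 lime, 16 red, 11 cyan, 11 brown, 4 orange — 17 + 16 + 11 + 11 + 4 = 59 marbles.
One more marble must push some color to its target, so 59 + 1 = 60.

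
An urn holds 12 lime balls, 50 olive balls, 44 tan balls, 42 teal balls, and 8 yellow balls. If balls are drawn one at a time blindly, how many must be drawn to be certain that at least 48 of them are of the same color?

154

Treat the 5 colors as pigeonholes.
In the worst case we take at most 47 of each color, but all 12 lime, all 44 tan, all 42 teal, and all 8 yellow (fewer than 47), giving 12 + 47 + 44 + 42 + 8 = 153.
One more ball then forces some color to 48, so 153 + 1 = 154.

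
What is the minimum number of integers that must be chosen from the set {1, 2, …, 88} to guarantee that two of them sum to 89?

45

Partition {1, …, 88} into 44 pairs: {1,88}, {2,87}, …, {44,45}.
Choosing 44 integers — say the integers 1 through 44 — takes one from each pair and avoids the property.
Choosing 45 forces two into the same pair by pigeonhole, and those sum to 89. So 45.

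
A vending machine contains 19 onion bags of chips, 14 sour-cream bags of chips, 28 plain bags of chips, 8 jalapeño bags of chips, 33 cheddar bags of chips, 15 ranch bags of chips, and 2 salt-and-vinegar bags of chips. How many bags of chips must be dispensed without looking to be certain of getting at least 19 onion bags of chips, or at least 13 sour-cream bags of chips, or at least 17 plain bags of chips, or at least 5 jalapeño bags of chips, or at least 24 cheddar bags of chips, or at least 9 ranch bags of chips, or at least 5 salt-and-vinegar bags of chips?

84

Each of the 7 flavors has its own threshold; avoid all of them simultaneously.
The worst case stops just short of every target: 18 onion, 12 sour-cream, 16 plain, 4 jalapeño, 23 cheddar, 8 ranch, all 2 salt-and-vinegar — 18 + 12 + 16 + 4 + 23 + 8 + 2 = 83 bags of chips.
One more bag of chips must push some flavor to its target, so 83 + 1 = 84.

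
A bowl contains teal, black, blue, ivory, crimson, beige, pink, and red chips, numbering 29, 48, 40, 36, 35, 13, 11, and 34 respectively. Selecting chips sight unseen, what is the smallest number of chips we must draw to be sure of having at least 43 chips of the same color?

Treat the 8 colors as pigeonholes.
In the worst case we take at most 42 of each color, but all 29 teal, all 40 blue, all 36 ivory, all 35 crimson, all 13 beige, all 11 pink, and all 34 red (fewer than 42), giving 29 + 42 + 40 + 36 + 35 + 13 + 11 + 34 = 240.
One more chip then forces some color to 43, so 240 + 1 = 241.

241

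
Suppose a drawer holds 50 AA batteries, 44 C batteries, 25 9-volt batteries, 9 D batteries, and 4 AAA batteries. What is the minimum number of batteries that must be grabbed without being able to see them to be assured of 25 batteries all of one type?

In the worst case we take at most 24 of each type, but all 9 D and all 4 AAA (fewer than 24), giving 24 + 24 + 24 + 9 + 4 = 85.
One more battery then forces some type to 25, so 85 + 1 = 86.

86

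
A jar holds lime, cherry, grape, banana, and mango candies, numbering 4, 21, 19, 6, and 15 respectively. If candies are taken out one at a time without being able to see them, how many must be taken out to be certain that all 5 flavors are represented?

62

The hardest flavor to obtain is lime: we could draw every other candy first — 65 − 4 = 61 candies — without a single lime one.
The next draw must be lime, so 61 + 1 = 62.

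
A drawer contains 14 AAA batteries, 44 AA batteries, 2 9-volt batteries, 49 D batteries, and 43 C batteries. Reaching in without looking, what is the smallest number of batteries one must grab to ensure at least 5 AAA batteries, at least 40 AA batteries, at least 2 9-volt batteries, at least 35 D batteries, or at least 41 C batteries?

119

The worst case stops just short of every target: 4 AAA, 39 AA, 1 9-volt, 34 D, 40 C — 4 + 39 + 1 + 34 + 40 = 118 batteries.
One more battery must push some type to its target, so 118 + 1 = 119.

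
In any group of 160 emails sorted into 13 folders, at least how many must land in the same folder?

13

The 160 emails fall into 13 folders.
If each of the 13 folders held at most 12, the total would be at most 13 × 12 = 156 < 160, a contradiction.
So at least one holds ⌈160/13⌉ = 13.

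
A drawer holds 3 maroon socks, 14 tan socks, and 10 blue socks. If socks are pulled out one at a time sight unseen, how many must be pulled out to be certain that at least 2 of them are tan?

The worst case draws every non-tan sock first: 3 + 10 = 13.
The next 2 draws are then forced to be tan, giving 13 + 2 = 15.

15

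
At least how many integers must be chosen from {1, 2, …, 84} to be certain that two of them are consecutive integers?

43

Partition {1, …, 84} into 42 pairs: {1,2}, {3,4}, …, {83,84}.
Choosing 42 integers — say the 42 even numbers 2, 4, …, 84 — takes one from each pair and avoids the property.
Choosing 43 forces two into the same pair by pigeonhole, and those are consecutive. So 43.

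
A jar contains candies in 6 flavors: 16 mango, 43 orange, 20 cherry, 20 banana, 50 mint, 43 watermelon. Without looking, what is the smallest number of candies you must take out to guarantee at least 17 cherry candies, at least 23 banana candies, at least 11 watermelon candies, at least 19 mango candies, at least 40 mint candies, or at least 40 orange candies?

The worst case stops just short of every target: all 16 mango, 39 orange, 16 cherry, all 20 banana, 39 mint, 10 watermelon — 16 + 39 + 16 + 20 + 39 + 10 = 140 candies.
One more candy must push some flavor to its target, so 140 + 1 = 141.

141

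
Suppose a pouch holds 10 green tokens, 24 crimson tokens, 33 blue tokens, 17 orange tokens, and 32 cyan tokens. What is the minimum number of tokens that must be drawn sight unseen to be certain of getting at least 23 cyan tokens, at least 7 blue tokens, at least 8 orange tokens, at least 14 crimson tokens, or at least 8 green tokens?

56

The worst case stops just short of every target: 7 green, 13 crimson, 6 blue, 7 orange, 22 cyan — 7 + 13 + 6 + 7 + 22 = 55 tokens.
One more token must push some color to its target, so 55 + 1 = 56.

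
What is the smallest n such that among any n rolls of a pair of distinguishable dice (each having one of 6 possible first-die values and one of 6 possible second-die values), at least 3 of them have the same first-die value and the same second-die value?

There are 6 × 6 = 36 (first-die value, second-die value) combinations acting as pigeonholes.
With 36 × 2 = 72 rolls of a pair of distinguishable dice we could place exactly 2 in each, with no (first-die value, second-die value) pair reaching 3.
One more forces some (first-die value, second-die value) pair to hold 3, so 72 + 1 = 73.

73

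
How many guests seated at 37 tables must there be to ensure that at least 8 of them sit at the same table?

260

There are 37 tables acting as pigeonholes.
With 37 × 7 = 259 guests we could place exactly 7 in each, with no class reaching 8.
One more forces some class to hold 8, so 259 + 1 = 260.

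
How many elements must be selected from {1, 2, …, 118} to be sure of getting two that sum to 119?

Partition {1, …, 118} into 59 pairs: {1,118}, {2,117}, …, {59,60}.
Choosing 59 integers — say the integers 1 through 59 — takes one from each pair and avoids the property.
Choosing 60 forces two into the same pair by pigeonhole, and those sum to 119. So 60.

60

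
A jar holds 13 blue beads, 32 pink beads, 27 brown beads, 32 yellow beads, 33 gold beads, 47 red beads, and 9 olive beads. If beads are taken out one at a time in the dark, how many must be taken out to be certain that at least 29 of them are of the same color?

In the worst case we take at most 28 of each color, but all 13 blue, all 27 brown, and all 9 olive (fewer than 28), giving 13 + 28 + 27 + 28 + 28 + 28 + 9 = 161.
One more bead then forces some color to 29, so 161 + 1 = 162.

162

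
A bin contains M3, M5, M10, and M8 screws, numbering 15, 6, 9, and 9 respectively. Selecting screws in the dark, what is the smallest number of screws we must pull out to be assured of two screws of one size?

The worst case takes 1 screw of each size without reaching 2 of any: 4 × 1 = 4.
The next screw must bring some size to 2, so 4 + 1 = 5.

5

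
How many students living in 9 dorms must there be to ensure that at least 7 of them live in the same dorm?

There are 9 dorms acting as pigeonholes.
With 9 × 6 = 54 students we could place exactly 6 in each, with no class reaching 7.
One more forces some class to hold 7, so 54 + 1 = 55.

55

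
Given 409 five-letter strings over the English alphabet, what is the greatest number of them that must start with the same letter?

The 409 five-letter strings over the English alphabet fall into 26 possible first letters.
If each of the 26 possible first letters held at most 15, the total would be at most 26 × 15 = 390 < 409, a contradiction.
So at least one holds ⌈409/26⌉ = 16.

16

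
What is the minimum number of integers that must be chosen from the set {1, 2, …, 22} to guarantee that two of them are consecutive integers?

Partition {1, …, 22} into 11 pairs: {1,2}, {3,4}, …, {21,22}.
Choosing 11 integers — say the 11 even numbers 2, 4, …, 22 — takes one from each pair and avoids the property.
Choosing 12 forces two into the same pair by pigeonhole, and those are consecutive. So 12.

12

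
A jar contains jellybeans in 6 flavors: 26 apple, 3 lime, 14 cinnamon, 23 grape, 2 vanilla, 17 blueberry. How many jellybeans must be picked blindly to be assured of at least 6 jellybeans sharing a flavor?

In the worst case we take at most 5 of each flavor, but all 3 lime and all 2 vanilla (fewer than 5), giving 5 + 3 + 5 + 5 + 2 + 5 = 25.
One more jellybean then forces some flavor to 6, so 25 + 1 = 26.

26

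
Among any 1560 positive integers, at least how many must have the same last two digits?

The 1560 positive integers fall into 100 possible two-digit endings.
If each of the 100 possible two-digit endings held at most 15, the total would be at most 100 × 15 = 1500 < 1560, a contradiction.
So at least one holds ⌈1560/100⌉ = 16.

16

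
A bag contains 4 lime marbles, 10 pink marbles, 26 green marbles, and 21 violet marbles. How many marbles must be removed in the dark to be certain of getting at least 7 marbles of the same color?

In the worst case we take at most 6 of each color, but all 4 lime (fewer than 6), giving 4 + 6 + 6 + 6 = 22.
One more marble then forces some color to 7, so 22 + 1 = 23.

23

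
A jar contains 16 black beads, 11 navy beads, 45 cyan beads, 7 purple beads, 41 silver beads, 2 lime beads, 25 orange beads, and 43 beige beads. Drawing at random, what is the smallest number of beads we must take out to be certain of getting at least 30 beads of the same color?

149

Treat the 8 colors as pigeonholes.
In the worst case we take at most 29 of each color, but all 16 black, all 11 navy, all 7 purple, all 2 lime, and all 25 orange (fewer than 29), giving 16 + 11 + 29 + 7 + 29 + 2 + 25 + 29 = 148.
One more bead then forces some color to 30, so 148 + 1 = 149.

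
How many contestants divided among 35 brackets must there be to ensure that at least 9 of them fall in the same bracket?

There are 35 brackets acting as pigeonholes.
With 35 × 8 = 280 contestants we could place exactly 8 in each, with no class reaching 9.
One more forces some class to hold 9, so 280 + 1 = 281.

281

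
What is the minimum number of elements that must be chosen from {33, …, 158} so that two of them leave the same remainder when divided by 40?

Use the pigeonhole principle on residue classes: group the integers by remainder mod 40; there are 40 residue classes, each nonempty in this range.
Choosing one from each class (40 integers) avoids any shared remainder.
One more choice must repeat a class, so two differ by a multiple of 40. Hence 40 + 1 = 41.

41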